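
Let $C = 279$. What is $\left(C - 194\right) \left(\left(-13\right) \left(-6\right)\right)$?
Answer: $6630$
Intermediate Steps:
$\left(C - 194\right) \left(\left(-13\right) \left(-6\right)\right) = \left(279 - 194\right) \left(\left(-13\right) \left(-6\right)\right) = 85 \cdot 78 = 6630$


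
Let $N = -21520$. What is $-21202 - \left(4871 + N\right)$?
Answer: $-4553$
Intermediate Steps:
$-21202 - \left(4871 + N\right) = -21202 - -16649 = -21202 + \left(-4871 + 21520\right) = -21202 + 16649 = -4553$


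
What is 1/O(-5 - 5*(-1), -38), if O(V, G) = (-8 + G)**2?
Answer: 1/2116 ≈ 0.00047259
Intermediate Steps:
1/O(-5 - 5*(-1), -38) = 1/((-8 - 38)**2) = 1/((-46)**2) = 1/2116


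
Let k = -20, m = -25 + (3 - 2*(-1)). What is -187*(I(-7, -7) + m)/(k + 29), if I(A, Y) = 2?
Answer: 374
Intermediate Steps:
m = -20 (m = -25 + (3 + 2) = -25 + 5 = -20)
-187*(I(-7, -7) + m)/(k + 29) = -187*(2 - 20)/(-20 + 29) = -(-3366)/9 = -187*(-2) = 374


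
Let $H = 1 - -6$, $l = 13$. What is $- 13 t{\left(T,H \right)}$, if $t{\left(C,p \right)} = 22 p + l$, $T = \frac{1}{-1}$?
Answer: $-2171$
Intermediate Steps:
$T = -1$
$H = 7$ ($H = 1 + 6 = 7$)
$t{\left(C,p \right)} = 13 + 22 p$ ($t{\left(C,p \right)} = 22 p + 13 = 13 + 22 p$)
$- 13 t{\left(T,H \right)} = - 13 \left(13 + 22 \cdot 7\right) = - 13 \left(13 + 154\right) = \left(-13\right) 167 = -2171$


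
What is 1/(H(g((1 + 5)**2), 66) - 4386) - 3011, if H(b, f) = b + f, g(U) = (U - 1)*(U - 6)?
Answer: -9845971/3270 ≈ -3011.0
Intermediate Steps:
g(U) = (-1 + U)*(-6 + U)
1/(H(g((1 + 5)**2), 66) - 4386) - 3011 = 1/(((6 + ((1 + 5)**2)**2 - 7*(1 + 5)**2) + 66) - 4386) - 3011 = 1/(((6 + (6**2)**2 - 7*6**2) + 66) - 4386) - 3011 = 1/(((6 + 36**2 - 7*36) + 66) - 4386) - 3011 = 1/(((6 + 1296 - 252) + 66) - 4386) - 3011 = 1/((1050 + 66) - 4386) - 3011 = 1/(1116 - 4386) - 3011 = 1/(-3270) - 3011 = -1/3270 - 3011 = -9845971/3270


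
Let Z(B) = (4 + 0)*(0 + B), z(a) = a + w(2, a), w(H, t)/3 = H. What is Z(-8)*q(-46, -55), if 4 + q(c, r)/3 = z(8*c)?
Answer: 35136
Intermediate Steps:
w(H, t) = 3*H
z(a) = 6 + a (z(a) = a + 3*2 = a + 6 = 6 + a)
q(c, r) = 6 + 24*c (q(c, r) = -12 + 3*(6 + 8*c) = -12 + (18 + 24*c) = 6 + 24*c)
Z(B) = 4*B
Z(-8)*q(-46, -55) = (4*(-8))*(6 + 24*(-46)) = -32*(6 - 1104) = -32*(-1098) = 35136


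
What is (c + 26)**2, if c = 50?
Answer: 5776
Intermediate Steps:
(c + 26)**2 = (50 + 26)**2 = 76**2 = 5776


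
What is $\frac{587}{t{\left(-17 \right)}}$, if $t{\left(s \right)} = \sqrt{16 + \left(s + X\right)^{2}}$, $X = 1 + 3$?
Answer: $\frac{587 \sqrt{185}}{185} \approx 43.157$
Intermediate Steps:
$X = 4$
$t{\left(s \right)} = \sqrt{16 + \left(4 + s\right)^{2}}$ ($t{\left(s \right)} = \sqrt{16 + \left(s + 4\right)^{2}} = \sqrt{16 + \left(4 + s\right)^{2}}$)
$\frac{587}{t{\left(-17 \right)}} = \frac{587}{\sqrt{16 + \left(4 - 17\right)^{2}}} = \frac{587}{\sqrt{16 + \left(-13\right)^{2}}} = \frac{587}{\sqrt{16 + 169}} = \frac{587}{\sqrt{185}} = 587 \frac{\sqrt{185}}{185} = \frac{587 \sqrt{185}}{185}$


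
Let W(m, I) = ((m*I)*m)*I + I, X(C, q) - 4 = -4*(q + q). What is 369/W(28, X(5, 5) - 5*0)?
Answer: 41/112892 ≈ 0.00036318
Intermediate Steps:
X(C, q) = 4 - 8*q (X(C, q) = 4 - 4*(q + q) = 4 - 8*q)
W(m, I) = I + I**2*m**2 (W(m, I) = ((I*m)*m)*I + I = (I*m**2)*I + I = I**2*m**2 + I = I + I**2*m**2)
369/W(28, X(5, 5) - 5*0) = 369/((((4 - 8*5) - 5*0)*(1 + ((4 - 8*5) - 5*0)*28**2))) = 369/((((4 - 40) + 0)*(1 + ((4 - 40) + 0)*784))) = 369/(((-36 + 0)*(1 + (-36 + 0)*784))) = 369/((-36*(1 - 36*784))) = 369/((-36*(1 - 28224))) = 369/((-36*(-28223))) = 369/1016028 = 369*(1/1016028) = 41/112892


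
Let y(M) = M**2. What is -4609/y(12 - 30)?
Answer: -4609/324 ≈ -14.225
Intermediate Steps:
-4609/y(12 - 30) = -4609/(12 - 30)**2 = -4609/((-18)**2) = -4609/324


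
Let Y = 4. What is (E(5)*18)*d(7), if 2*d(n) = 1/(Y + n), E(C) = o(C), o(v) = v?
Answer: 45/11 ≈ 4.0909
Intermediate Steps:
E(C) = C
d(n) = 1/(2*(4 + n))
(E(5)*18)*d(7) = (5*18)*(1/(2*(4 + 7))) = 90*((½)/11) = 90*((½)*(1/11)) = 90*(1/22) = 45/11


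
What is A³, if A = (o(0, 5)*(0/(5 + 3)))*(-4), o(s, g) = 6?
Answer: 0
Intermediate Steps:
A = 0 (A = (6*(0/(5 + 3)))*(-4) = (6*(0/8))*(-4) = (6*(0*(⅛)))*(-4) = (6*0)*(-4) = 0*(-4) = 0)
A³ = 0³ = 0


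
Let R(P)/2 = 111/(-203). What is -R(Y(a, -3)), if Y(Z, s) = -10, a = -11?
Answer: 222/203 ≈ 1.0936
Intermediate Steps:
R(P) = -222/203 (R(P) = 2*(111/(-203)) = 2*(111*(-1/203)) = 2*(-111/203) = -222/203)
-R(Y(a, -3)) = -1*(-222/203) = 222/203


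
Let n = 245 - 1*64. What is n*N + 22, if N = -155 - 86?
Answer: -43599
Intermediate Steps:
n = 181 (n = 245 - 64 = 181)
N = -241
n*N + 22 = 181*(-241) + 22 = -43621 + 22 = -43599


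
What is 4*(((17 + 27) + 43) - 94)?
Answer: -28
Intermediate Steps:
4*(((17 + 27) + 43) - 94) = 4*((44 + 43) - 94) = 4*(87 - 94) = 4*(-7) = -28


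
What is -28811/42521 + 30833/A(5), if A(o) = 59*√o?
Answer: -28811/42521 + 30833*√5/295 ≈ 233.03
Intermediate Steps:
-28811/42521 + 30833/A(5) = -28811/42521 + 30833/((59*√5)) = -28811*1/42521 + 30833*(√5/295) = -28811/42521 + 30833*√5/295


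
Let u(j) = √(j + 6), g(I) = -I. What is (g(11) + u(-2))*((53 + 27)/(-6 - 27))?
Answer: 240/11 ≈ 21.818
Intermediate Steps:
u(j) = √(6 + j)
(g(11) + u(-2))*((53 + 27)/(-6 - 27)) = (-1*11 + √(6 - 2))*((53 + 27)/(-6 - 27)) = (-11 + √4)*(80/(-33)) = (-11 + 2)*(80*(-1/33)) = -9*(-80/33) = 240/11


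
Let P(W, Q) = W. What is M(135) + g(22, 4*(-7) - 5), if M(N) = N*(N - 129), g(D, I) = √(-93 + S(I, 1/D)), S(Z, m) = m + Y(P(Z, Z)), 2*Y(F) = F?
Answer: 810 + 2*I*√3311/11 ≈ 810.0 + 10.462*I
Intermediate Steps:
Y(F) = F/2
S(Z, m) = m + Z/2
g(D, I) = √(-93 + 1/D + I/2) (g(D, I) = √(-93 + (1/D + I/2)) = √(-93 + 1/D + I/2))
M(N) = N*(-129 + N)
M(135) + g(22, 4*(-7) - 5) = 135*(-129 + 135) + √(-372 + 2*(4*(-7) - 5) + 4/22)/2 = 135*6 + √(-372 + 2*(-28 - 5) + 4*(1/22))/2 = 810 + √(-372 + 2*(-33) + 2/11)/2 = 810 + √(-372 - 66 + 2/11)/2 = 810 + √(-4816/11)/2 = 810 + (4*I*√3311/11)/2 = 810 + 2*I*√3311/11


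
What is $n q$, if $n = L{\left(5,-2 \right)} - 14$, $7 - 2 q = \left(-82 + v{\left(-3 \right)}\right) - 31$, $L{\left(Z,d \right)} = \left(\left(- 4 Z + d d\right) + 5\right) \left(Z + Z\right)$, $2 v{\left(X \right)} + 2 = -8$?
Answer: $-7750$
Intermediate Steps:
$v{\left(X \right)} = -5$ ($v{\left(X \right)} = -1 + \frac{1}{2} \left(-8\right) = -1 - 4 = -5$)
$L{\left(Z,d \right)} = 2 Z \left(5 + d^{2} - 4 Z\right)$ ($L{\left(Z,d \right)} = \left(\left(- 4 Z + d^{2}\right) + 5\right) 2 Z = \left(\left(d^{2} - 4 Z\right) + 5\right) 2 Z = \left(5 + d^{2} - 4 Z\right) 2 Z = 2 Z \left(5 + d^{2} - 4 Z\right)$)
$q = \frac{125}{2}$ ($q = \frac{7}{2} - \frac{\left(-82 - 5\right) - 31}{2} = \frac{7}{2} - \frac{-87 - 31}{2} = \frac{7}{2} - -59 = \frac{7}{2} + 59 = \frac{125}{2} \approx 62.5$)
$n = -124$ ($n = 2 \cdot 5 \left(5 + \left(-2\right)^{2} - 20\right) - 14 = 2 \cdot 5 \left(5 + 4 - 20\right) - 14 = 2 \cdot 5 \left(-11\right) - 14 = -110 - 14 = -124$)
$n q = \left(-124\right) \frac{125}{2} = -7750$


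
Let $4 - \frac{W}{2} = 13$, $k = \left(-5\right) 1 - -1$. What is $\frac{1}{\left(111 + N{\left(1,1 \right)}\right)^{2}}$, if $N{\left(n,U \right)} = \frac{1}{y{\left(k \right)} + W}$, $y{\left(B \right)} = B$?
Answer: $\frac{484}{5958481} \approx 8.1229 \cdot 10^{-5}$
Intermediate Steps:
$k = -4$ ($k = -5 + 1 = -4$)
$W = -18$ ($W = 8 - 26 = -18$)
$N{\left(n,U \right)} = - \frac{1}{22}$ ($N{\left(n,U \right)} = \frac{1}{-4 - 18} = \frac{1}{-22} = - \frac{1}{22}$)
$\frac{1}{\left(111 + N{\left(1,1 \right)}\right)^{2}} = \frac{1}{\left(111 - \frac{1}{22}\right)^{2}} = \frac{1}{\left(\frac{2441}{22}\right)^{2}} = \frac{1}{\frac{5958481}{484}} = \frac{484}{5958481}$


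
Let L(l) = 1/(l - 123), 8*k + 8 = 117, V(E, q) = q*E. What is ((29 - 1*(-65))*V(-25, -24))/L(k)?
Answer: -6168750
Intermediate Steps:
V(E, q) = E*q
k = 109/8 (k = -1 + (⅛)*117 = -1 + 117/8 = 109/8 ≈ 13.625)
L(l) = 1/(-123 + l)
((29 - 1*(-65))*V(-25, -24))/L(k) = ((29 - 1*(-65))*(-25*(-24)))/(1/(-123 + 109/8)) = ((29 + 65)*600)/(1/(-875/8)) = (94*600)/(-8/875) = 56400*(-875/8) = -6168750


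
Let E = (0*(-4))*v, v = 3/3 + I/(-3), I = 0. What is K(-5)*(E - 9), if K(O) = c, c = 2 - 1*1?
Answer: -9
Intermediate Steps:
v = 1 (v = 3/3 + 0/(-3) = 3*(⅓) + 0*(-⅓) = 1 + 0 = 1)
c = 1 (c = 2 - 1 = 1)
E = 0 (E = (0*(-4))*1 = 0*1 = 0)
K(O) = 1
K(-5)*(E - 9) = 1*(0 - 9) = 1*(-9) = -9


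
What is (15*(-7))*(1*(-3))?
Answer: 315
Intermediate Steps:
(15*(-7))*(1*(-3)) = -105*(-3) = 315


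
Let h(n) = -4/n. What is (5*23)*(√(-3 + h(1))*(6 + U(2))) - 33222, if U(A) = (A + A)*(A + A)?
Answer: -33222 + 2530*I*√7 ≈ -33222.0 + 6693.8*I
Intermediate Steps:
U(A) = 4*A² (U(A) = (2*A)*(2*A) = 4*A²)
(5*23)*(√(-3 + h(1))*(6 + U(2))) - 33222 = (5*23)*(√(-3 - 4/1)*(6 + 4*2²)) - 33222 = 115*(√(-3 - 4*1)*(6 + 4*4)) - 33222 = 115*(√(-3 - 4)*(6 + 16)) - 33222 = 115*(√(-7)*22) - 33222 = 115*((I*√7)*22) - 33222 = 115*(22*I*√7) - 33222 = 2530*I*√7 - 33222 = -33222 + 2530*I*√7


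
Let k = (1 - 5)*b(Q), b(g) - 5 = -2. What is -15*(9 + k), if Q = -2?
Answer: 45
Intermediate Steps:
b(g) = 3 (b(g) = 5 - 2 = 3)
k = -12 (k = (1 - 5)*3 = -4*3 = -12)
-15*(9 + k) = -15*(9 - 12) = -15*(-3) = 45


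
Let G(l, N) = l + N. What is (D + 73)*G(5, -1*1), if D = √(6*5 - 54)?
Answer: 292 + 8*I*√6 ≈ 292.0 + 19.596*I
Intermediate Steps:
D = 2*I*√6 (D = √(30 - 54) = √(-24) = 2*I*√6 ≈ 4.899*I)
G(l, N) = N + l
(D + 73)*G(5, -1*1) = (2*I*√6 + 73)*(-1*1 + 5) = (73 + 2*I*√6)*(-1 + 5) = (73 + 2*I*√6)*4 = 292 + 8*I*√6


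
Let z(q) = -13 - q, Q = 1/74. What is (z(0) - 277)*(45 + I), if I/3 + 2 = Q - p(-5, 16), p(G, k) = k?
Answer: 96135/37 ≈ 2598.2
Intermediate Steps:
Q = 1/74 ≈ 0.013514
I = -3993/74 (I = -6 + 3*(1/74 - 1*16) = -6 + 3*(1/74 - 16) = -6 + 3*(-1183/74) = -6 - 3549/74 = -3993/74 ≈ -53.959)
(z(0) - 277)*(45 + I) = ((-13 - 1*0) - 277)*(45 - 3993/74) = ((-13 + 0) - 277)*(-663/74) = (-13 - 277)*(-663/74) = -290*(-663/74) = 96135/37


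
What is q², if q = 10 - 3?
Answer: 49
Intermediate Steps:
q = 7
q² = 7² = 49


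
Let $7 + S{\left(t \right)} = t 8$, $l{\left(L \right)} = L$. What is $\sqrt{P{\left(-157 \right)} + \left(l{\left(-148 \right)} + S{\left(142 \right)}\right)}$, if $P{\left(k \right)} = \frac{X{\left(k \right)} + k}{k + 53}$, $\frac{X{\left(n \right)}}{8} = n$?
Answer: $\frac{9 \sqrt{33202}}{52} \approx 31.537$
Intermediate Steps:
$X{\left(n \right)} = 8 n$
$S{\left(t \right)} = -7 + 8 t$ ($S{\left(t \right)} = -7 + t 8 = -7 + 8 t$)
$P{\left(k \right)} = \frac{9 k}{53 + k}$ ($P{\left(k \right)} = \frac{8 k + k}{k + 53} = \frac{9 k}{53 + k}$)
$\sqrt{P{\left(-157 \right)} + \left(l{\left(-148 \right)} + S{\left(142 \right)}\right)} = \sqrt{9 \left(-157\right) \frac{1}{53 - 157} + \left(-148 + \left(-7 + 8 \cdot 142\right)\right)} = \sqrt{9 \left(-157\right) \frac{1}{-104} + \left(-148 + \left(-7 + 1136\right)\right)} = \sqrt{9 \left(-157\right) \left(- \frac{1}{104}\right) + \left(-148 + 1129\right)} = \sqrt{\frac{1413}{104} + 981} = \sqrt{\frac{103437}{104}} = \frac{9 \sqrt{33202}}{52}$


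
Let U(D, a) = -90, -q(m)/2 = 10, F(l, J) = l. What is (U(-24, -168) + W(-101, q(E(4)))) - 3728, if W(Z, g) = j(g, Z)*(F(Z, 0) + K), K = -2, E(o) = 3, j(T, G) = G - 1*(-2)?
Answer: 6379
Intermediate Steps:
j(T, G) = 2 + G (j(T, G) = G + 2 = 2 + G)
q(m) = -20 (q(m) = -2*10 = -20)
W(Z, g) = (-2 + Z)*(2 + Z) (W(Z, g) = (2 + Z)*(Z - 2) = (2 + Z)*(-2 + Z) = (-2 + Z)*(2 + Z))
(U(-24, -168) + W(-101, q(E(4)))) - 3728 = (-90 + (-4 + (-101)²)) - 3728 = (-90 + (-4 + 10201)) - 3728 = (-90 + 10197) - 3728 = 10107 - 3728 = 6379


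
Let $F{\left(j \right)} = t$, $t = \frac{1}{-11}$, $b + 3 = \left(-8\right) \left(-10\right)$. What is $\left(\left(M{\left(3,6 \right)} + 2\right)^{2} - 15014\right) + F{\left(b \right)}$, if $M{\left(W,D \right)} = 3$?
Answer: $- \frac{164880}{11} \approx -14989.0$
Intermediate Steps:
$b = 77$ ($b = -3 - -80 = -3 + 80 = 77$)
$t = - \frac{1}{11} \approx -0.090909$
$F{\left(j \right)} = - \frac{1}{11}$
$\left(\left(M{\left(3,6 \right)} + 2\right)^{2} - 15014\right) + F{\left(b \right)} = \left(\left(3 + 2\right)^{2} - 15014\right) - \frac{1}{11} = \left(5^{2} - 15014\right) - \frac{1}{11} = \left(25 - 15014\right) - \frac{1}{11} = -14989 - \frac{1}{11} = - \frac{164880}{11}$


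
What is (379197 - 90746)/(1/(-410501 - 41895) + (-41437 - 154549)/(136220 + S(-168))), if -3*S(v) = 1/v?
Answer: -8959055437213027076/44686363012705 ≈ -2.0049e+5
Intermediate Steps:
S(v) = -1/(3*v)
(379197 - 90746)/(1/(-410501 - 41895) + (-41437 - 154549)/(136220 + S(-168))) = (379197 - 90746)/(1/(-410501 - 41895) + (-41437 - 154549)/(136220 - 1/3/(-168))) = 288451/(1/(-452396) - 195986/(136220 - 1/3*(-1/168))) = 288451/(-1/452396 - 195986/(136220 + 1/504)) = 288451/(-1/452396 - 195986/68654881/504) = 288451/(-1/452396 - 195986*504/68654881) = 288451/(-1/452396 - 98776944/68654881) = 288451/(-44686363012705/31059193544876) = 288451*(-31059193544876/44686363012705) = -8959055437213027076/44686363012705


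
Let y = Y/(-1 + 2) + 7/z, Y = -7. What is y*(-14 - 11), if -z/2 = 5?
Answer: 385/2 ≈ 192.50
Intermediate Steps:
z = -10 (z = -2*5 = -10)
y = -77/10 (y = -7/(-1 + 2) + 7/(-10) = -7/1 + 7*(-1/10) = -7*1 - 7/10 = -7 - 7/10 = -77/10 ≈ -7.7000)
y*(-14 - 11) = -77*(-14 - 11)/10 = -77/10*(-25) = 385/2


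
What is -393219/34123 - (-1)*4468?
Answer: 152068345/34123 ≈ 4456.5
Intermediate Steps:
-393219/34123 - (-1)*4468 = -393219*1/34123 - 1*(-4468) = -393219/34123 + 4468 = 152068345/34123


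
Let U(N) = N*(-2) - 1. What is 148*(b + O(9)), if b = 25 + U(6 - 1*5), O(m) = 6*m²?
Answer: 75184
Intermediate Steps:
U(N) = -1 - 2*N (U(N) = -2*N - 1 = -1 - 2*N)
b = 22 (b = 25 + (-1 - 2*(6 - 1*5)) = 25 + (-1 - 2*(6 - 5)) = 25 + (-1 - 2*1) = 25 + (-1 - 2) = 25 - 3 = 22)
148*(b + O(9)) = 148*(22 + 6*9²) = 148*(22 + 6*81) = 148*(22 + 486) = 148*508 = 75184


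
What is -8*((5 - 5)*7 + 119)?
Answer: -952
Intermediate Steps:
-8*((5 - 5)*7 + 119) = -8*(0*7 + 119) = -8*(0 + 119) = -8*119 = -952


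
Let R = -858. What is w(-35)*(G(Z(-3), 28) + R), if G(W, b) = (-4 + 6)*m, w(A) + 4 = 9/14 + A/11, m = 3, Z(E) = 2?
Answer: 428982/77 ≈ 5571.2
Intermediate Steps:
w(A) = -47/14 + A/11 (w(A) = -4 + (9/14 + A/11) = -47/14 + A/11)
G(W, b) = 6 (G(W, b) = (-4 + 6)*3 = 2*3 = 6)
w(-35)*(G(Z(-3), 28) + R) = (-47/14 + (1/11)*(-35))*(6 - 858) = (-47/14 - 35/11)*(-852) = -1007/154*(-852) = 428982/77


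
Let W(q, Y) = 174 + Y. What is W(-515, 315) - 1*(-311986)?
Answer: 312475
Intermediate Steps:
W(-515, 315) - 1*(-311986) = (174 + 315) - 1*(-311986) = 489 + 311986 = 312475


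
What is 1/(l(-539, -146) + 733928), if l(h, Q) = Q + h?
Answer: 1/733243 ≈ 1.3638e-6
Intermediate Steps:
1/(l(-539, -146) + 733928) = 1/((-146 - 539) + 733928) = 1/(-685 + 733928) = 1/733243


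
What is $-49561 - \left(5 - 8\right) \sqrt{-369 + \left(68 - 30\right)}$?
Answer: $-49561 + 3 i \sqrt{331} \approx -49561.0 + 54.58 i$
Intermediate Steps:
$-49561 - \left(5 - 8\right) \sqrt{-369 + \left(68 - 30\right)} = -49561 - - 3 \sqrt{-369 + 38} = -49561 - - 3 \sqrt{-331} = -49561 - - 3 i \sqrt{331} = -49561 + 3 i \sqrt{331}$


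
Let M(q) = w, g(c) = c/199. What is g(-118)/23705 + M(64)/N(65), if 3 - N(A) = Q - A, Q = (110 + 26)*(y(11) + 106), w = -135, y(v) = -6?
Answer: 3192151/320776060 ≈ 0.0099513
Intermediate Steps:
Q = 13600 (Q = (110 + 26)*(-6 + 106) = 136*100 = 13600)
g(c) = c/199 (g(c) = c*(1/199) = c/199)
M(q) = -135
N(A) = -13597 + A (N(A) = 3 - (13600 - A) = 3 + (-13600 + A) = -13597 + A)
g(-118)/23705 + M(64)/N(65) = ((1/199)*(-118))/23705 - 135/(-13597 + 65) = -118/199*1/23705 - 135/(-13532) = -118/4717295 - 135*(-1/13532) = -118/4717295 + 135/13532 = 3192151/320776060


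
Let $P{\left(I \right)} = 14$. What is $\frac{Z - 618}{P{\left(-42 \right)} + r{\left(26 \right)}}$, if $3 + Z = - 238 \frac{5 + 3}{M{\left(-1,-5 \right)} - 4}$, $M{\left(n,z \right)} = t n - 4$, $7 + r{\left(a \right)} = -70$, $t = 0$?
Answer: $\frac{383}{63} \approx 6.0794$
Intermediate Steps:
$r{\left(a \right)} = -77$ ($r{\left(a \right)} = -7 - 70 = -77$)
$M{\left(n,z \right)} = -4$ ($M{\left(n,z \right)} = 0 n - 4 = 0 - 4 = -4$)
$Z = 235$ ($Z = -3 - 238 \frac{5 + 3}{-4 - 4} = -3 - 238 \frac{8}{-8} = -3 - 238 \cdot 8 \left(- \frac{1}{8}\right) = -3 - -238 = -3 + 238 = 235$)
$\frac{Z - 618}{P{\left(-42 \right)} + r{\left(26 \right)}} = \frac{235 - 618}{14 - 77} = - \frac{383}{-63} = \left(-383\right) \left(- \frac{1}{63}\right) = \frac{383}{63}$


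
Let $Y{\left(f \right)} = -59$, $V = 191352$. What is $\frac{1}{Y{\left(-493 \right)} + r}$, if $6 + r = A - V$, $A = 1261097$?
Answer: $\frac{1}{1069680} \approx 9.3486 \cdot 10^{-7}$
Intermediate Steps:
$r = 1069739$ ($r = -6 + \left(1261097 - 191352\right) = -6 + 1069745 = 1069739$)
$\frac{1}{Y{\left(-493 \right)} + r} = \frac{1}{-59 + 1069739} = \frac{1}{1069680}$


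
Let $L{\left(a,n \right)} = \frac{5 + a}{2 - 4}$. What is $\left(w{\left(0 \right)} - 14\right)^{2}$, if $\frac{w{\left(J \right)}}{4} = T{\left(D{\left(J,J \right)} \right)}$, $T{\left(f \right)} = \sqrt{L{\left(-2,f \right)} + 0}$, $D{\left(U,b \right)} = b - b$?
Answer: $172 - 56 i \sqrt{6} \approx 172.0 - 137.17 i$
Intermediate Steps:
$D{\left(U,b \right)} = 0$
$L{\left(a,n \right)} = - \frac{5}{2} - \frac{a}{2}$ ($L{\left(a,n \right)} = \frac{5 + a}{-2} = \left(5 + a\right) \left(- \frac{1}{2}\right) = - \frac{5}{2} - \frac{a}{2}$)
$T{\left(f \right)} = \frac{i \sqrt{6}}{2}$ ($T{\left(f \right)} = \sqrt{\left(- \frac{5}{2} - -1\right) + 0} = \sqrt{\left(- \frac{5}{2} + 1\right) + 0} = \sqrt{- \frac{3}{2} + 0} = \sqrt{- \frac{3}{2}} = \frac{i \sqrt{6}}{2}$)
$w{\left(J \right)} = 2 i \sqrt{6}$ ($w{\left(J \right)} = 4 \frac{i \sqrt{6}}{2} = 2 i \sqrt{6}$)
$\left(w{\left(0 \right)} - 14\right)^{2} = \left(2 i \sqrt{6} - 14\right)^{2} = \left(-14 + 2 i \sqrt{6}\right)^{2}$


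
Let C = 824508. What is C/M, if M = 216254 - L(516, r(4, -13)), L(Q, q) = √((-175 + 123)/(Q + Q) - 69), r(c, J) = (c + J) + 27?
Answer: 46002213482256/12065574486943 + 824508*I*√4596270/12065574486943 ≈ 3.8127 + 0.0001465*I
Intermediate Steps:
r(c, J) = 27 + J + c (r(c, J) = (J + c) + 27 = 27 + J + c)
L(Q, q) = √(-69 - 26/Q) (L(Q, q) = √(-52*1/(2*Q) - 69) = √(-26/Q - 69) = √(-69 - 26/Q))
M = 216254 - I*√4596270/258 (M = 216254 - √(-69 - 26/516) = 216254 - √(-69 - 26*1/516) = 216254 - √(-69 - 13/258) = 216254 - √(-17815/258) = 216254 - I*√4596270/258 ≈ 2.1625e+5 - 8.3097*I)
C/M = 824508/(216254 - I*√4596270/258)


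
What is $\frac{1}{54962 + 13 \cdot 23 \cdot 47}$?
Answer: $\frac{1}{69015} \approx 1.449 \cdot 10^{-5}$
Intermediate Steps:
$\frac{1}{54962 + 13 \cdot 23 \cdot 47} = \frac{1}{54962 + 299 \cdot 47} = \frac{1}{54962 + 14053} = \frac{1}{69015}$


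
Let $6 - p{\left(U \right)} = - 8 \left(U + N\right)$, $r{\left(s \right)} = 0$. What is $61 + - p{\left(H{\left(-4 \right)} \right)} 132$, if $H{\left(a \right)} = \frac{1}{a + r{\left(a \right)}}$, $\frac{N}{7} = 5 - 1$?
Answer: $-30035$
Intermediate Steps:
$N = 28$ ($N = 7 \left(5 - 1\right) = 7 \cdot 4 = 28$)
$H{\left(a \right)} = \frac{1}{a}$ ($H{\left(a \right)} = \frac{1}{a + 0} = \frac{1}{a}$)
$p{\left(U \right)} = 230 + 8 U$ ($p{\left(U \right)} = 6 - - 8 \left(U + 28\right) = 6 - - 8 \left(28 + U\right) = 6 - \left(-224 - 8 U\right) = 6 + \left(224 + 8 U\right) = 230 + 8 U$)
$61 + - p{\left(H{\left(-4 \right)} \right)} 132 = 61 + - (230 + \frac{8}{-4}) 132 = 61 + - (230 + 8 \left(- \frac{1}{4}\right)) 132 = 61 + - (230 - 2) 132 = 61 + \left(-1\right) 228 \cdot 132 = 61 - 30096 = -30035$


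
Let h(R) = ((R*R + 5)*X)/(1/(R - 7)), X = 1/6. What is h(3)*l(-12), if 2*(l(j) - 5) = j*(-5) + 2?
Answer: -336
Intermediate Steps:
l(j) = 6 - 5*j/2 (l(j) = 5 + (j*(-5) + 2)/2 = 5 + (-5*j + 2)/2 = 5 + (2 - 5*j)/2 = 5 + (1 - 5*j/2) = 6 - 5*j/2)
X = ⅙ ≈ 0.16667
h(R) = (-7 + R)*(⅚ + R²/6) (h(R) = ((R*R + 5)*(⅙))/(1/(R - 7)) = ((R² + 5)*(⅙))/(1/(-7 + R)) = ((5 + R²)*(⅙))*(-7 + R) = (⅚ + R²/6)*(-7 + R) = (-7 + R)*(⅚ + R²/6))
h(3)*l(-12) = (-35/6 - 7/6*3² + (⅙)*3³ + (⅚)*3)*(6 - 5/2*(-12)) = (-35/6 - 7/6*9 + (⅙)*27 + 5/2)*(6 + 30) = (-35/6 - 21/2 + 9/2 + 5/2)*36 = -28/3*36 = -336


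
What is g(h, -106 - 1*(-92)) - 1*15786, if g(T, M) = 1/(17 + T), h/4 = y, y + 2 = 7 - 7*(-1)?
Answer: -1026089/65 ≈ -15786.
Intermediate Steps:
y = 12 (y = -2 + (7 - 7*(-1)) = -2 + (7 + 7) = -2 + 14 = 12)
h = 48 (h = 4*12 = 48)
g(h, -106 - 1*(-92)) - 1*15786 = 1/(17 + 48) - 1*15786 = 1/65 - 15786 = -1026089/65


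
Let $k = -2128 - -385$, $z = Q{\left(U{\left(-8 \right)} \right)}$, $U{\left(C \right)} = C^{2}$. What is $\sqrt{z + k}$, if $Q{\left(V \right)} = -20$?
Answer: $i \sqrt{1763} \approx 41.988 i$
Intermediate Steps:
$z = -20$
$k = -1743$ ($k = -2128 + 385 = -1743$)
$\sqrt{z + k} = \sqrt{-20 - 1743} = \sqrt{-1763} = i \sqrt{1763}$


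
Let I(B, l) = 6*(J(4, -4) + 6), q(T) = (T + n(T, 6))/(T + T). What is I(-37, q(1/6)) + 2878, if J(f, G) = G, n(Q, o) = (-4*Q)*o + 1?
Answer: 2890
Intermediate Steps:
n(Q, o) = 1 - 4*Q*o (n(Q, o) = -4*Q*o + 1 = 1 - 4*Q*o)
q(T) = (1 - 23*T)/(2*T) (q(T) = (T + (1 - 4*T*6))/(T + T) = (T + (1 - 24*T))/((2*T)) = (1 - 23*T)*(1/(2*T)) = (1 - 23*T)/(2*T))
I(B, l) = 12 (I(B, l) = 6*(-4 + 6) = 6*2 = 12)
I(-37, q(1/6)) + 2878 = 12 + 2878 = 2890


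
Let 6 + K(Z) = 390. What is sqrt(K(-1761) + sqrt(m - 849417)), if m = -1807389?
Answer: sqrt(384 + I*sqrt(2656806)) ≈ 32.083 + 25.403*I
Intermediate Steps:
K(Z) = 384 (K(Z) = -6 + 390 = 384)
sqrt(K(-1761) + sqrt(m - 849417)) = sqrt(384 + sqrt(-1807389 - 849417)) = sqrt(384 + sqrt(-2656806)) = sqrt(384 + I*sqrt(2656806))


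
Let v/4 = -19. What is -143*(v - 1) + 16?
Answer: 11027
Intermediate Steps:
v = -76 (v = 4*(-19) = -76)
-143*(v - 1) + 16 = -143*(-76 - 1) + 16 = -143*(-77) + 16 = 11011 + 16 = 11027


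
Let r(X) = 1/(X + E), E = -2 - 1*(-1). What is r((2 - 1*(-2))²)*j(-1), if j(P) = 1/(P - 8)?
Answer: -1/135 ≈ -0.0074074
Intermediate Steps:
j(P) = 1/(-8 + P)
E = -1 (E = -2 + 1 = -1)
r(X) = 1/(-1 + X) (r(X) = 1/(X - 1) = 1/(-1 + X))
r((2 - 1*(-2))²)*j(-1) = 1/((-1 + (2 - 1*(-2))²)*(-8 - 1)) = 1/(-1 + (2 + 2)²*(-9)) = -⅑/(-1 + 4²) = -⅑/(-1 + 16) = -⅑/15 = (1/15)*(-⅑) = -1/135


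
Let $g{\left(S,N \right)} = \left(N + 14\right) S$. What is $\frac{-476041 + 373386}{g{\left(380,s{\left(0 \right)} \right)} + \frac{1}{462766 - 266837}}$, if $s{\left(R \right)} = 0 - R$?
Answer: $- \frac{20113091495}{1042342281} \approx -19.296$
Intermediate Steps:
$s{\left(R \right)} = - R$
$g{\left(S,N \right)} = S \left(14 + N\right)$ ($g{\left(S,N \right)} = \left(14 + N\right) S = S \left(14 + N\right)$)
$\frac{-476041 + 373386}{g{\left(380,s{\left(0 \right)} \right)} + \frac{1}{462766 - 266837}} = \frac{-476041 + 373386}{380 \left(14 - 0\right) + \frac{1}{462766 - 266837}} = - \frac{102655}{380 \left(14 + 0\right) + \frac{1}{195929}} = - \frac{102655}{380 \cdot 14 + \frac{1}{195929}} = - \frac{102655}{5320 + \frac{1}{195929}} = - \frac{102655}{\frac{1042342281}{195929}} = \left(-102655\right) \frac{195929}{1042342281} = - \frac{20113091495}{1042342281}$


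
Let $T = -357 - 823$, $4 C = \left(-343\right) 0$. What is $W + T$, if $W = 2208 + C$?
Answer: $1028$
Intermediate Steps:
$C = 0$ ($C = \frac{\left(-343\right) 0}{4} = \frac{1}{4} \cdot 0 = 0$)
$T = -1180$ ($T = -357 - 823 = -1180$)
$W = 2208$ ($W = 2208 + 0 = 2208$)
$W + T = 2208 - 1180 = 1028$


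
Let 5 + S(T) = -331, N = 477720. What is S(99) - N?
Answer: -478056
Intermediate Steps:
S(T) = -336 (S(T) = -5 - 331 = -336)
S(99) - N = -336 - 1*477720 = -336 - 477720 = -478056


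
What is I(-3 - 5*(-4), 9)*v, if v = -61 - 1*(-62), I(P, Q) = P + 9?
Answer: 26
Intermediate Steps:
I(P, Q) = 9 + P
v = 1 (v = -61 + 62 = 1)
I(-3 - 5*(-4), 9)*v = (9 + (-3 - 5*(-4)))*1 = (9 + (-3 + 20))*1 = (9 + 17)*1 = 26*1 = 26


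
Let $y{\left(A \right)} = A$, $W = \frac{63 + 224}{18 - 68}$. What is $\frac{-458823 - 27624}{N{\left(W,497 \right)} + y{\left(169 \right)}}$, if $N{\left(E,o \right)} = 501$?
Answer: $- \frac{486447}{670} \approx -726.04$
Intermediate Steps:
$W = - \frac{287}{50}$ ($W = \frac{287}{-50} = 287 \left(- \frac{1}{50}\right) = - \frac{287}{50} \approx -5.74$)
$\frac{-458823 - 27624}{N{\left(W,497 \right)} + y{\left(169 \right)}} = \frac{-458823 - 27624}{501 + 169} = - \frac{486447}{670}$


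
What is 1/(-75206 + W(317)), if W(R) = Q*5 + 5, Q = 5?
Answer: -1/75176 ≈ -1.3302e-5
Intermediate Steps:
W(R) = 30 (W(R) = 5*5 + 5 = 25 + 5 = 30)
1/(-75206 + W(317)) = 1/(-75206 + 30) = 1/(-75176) = -1/75176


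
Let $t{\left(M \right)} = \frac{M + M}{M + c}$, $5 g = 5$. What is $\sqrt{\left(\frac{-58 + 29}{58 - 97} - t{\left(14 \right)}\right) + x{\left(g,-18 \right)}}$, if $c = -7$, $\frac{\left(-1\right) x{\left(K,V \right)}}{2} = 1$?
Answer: $\frac{i \sqrt{7995}}{39} \approx 2.2927 i$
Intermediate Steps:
$g = 1$ ($g = \frac{1}{5} \cdot 5 = 1$)
$x{\left(K,V \right)} = -2$ ($x{\left(K,V \right)} = \left(-2\right) 1 = -2$)
$t{\left(M \right)} = \frac{2 M}{-7 + M}$ ($t{\left(M \right)} = \frac{M + M}{M - 7} = \frac{2 M}{-7 + M}$)
$\sqrt{\left(\frac{-58 + 29}{58 - 97} - t{\left(14 \right)}\right) + x{\left(g,-18 \right)}} = \sqrt{\left(\frac{-58 + 29}{58 - 97} - 2 \cdot 14 \frac{1}{-7 + 14}\right) - 2} = \sqrt{\left(- \frac{29}{-39} - 2 \cdot 14 \cdot \frac{1}{7}\right) - 2} = \sqrt{\left(\left(-29\right) \left(- \frac{1}{39}\right) - 2 \cdot 14 \cdot \frac{1}{7}\right) - 2} = \sqrt{\left(\frac{29}{39} - 4\right) - 2} = \sqrt{- \frac{127}{39} - 2} = \sqrt{- \frac{205}{39}} = \frac{i \sqrt{7995}}{39}$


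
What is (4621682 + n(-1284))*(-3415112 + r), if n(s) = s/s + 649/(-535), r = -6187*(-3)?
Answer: -8398311173841556/535 ≈ -1.5698e+13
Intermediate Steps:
r = 18561
n(s) = -114/535 (n(s) = 1 + 649*(-1/535) = 1 - 649/535 = -114/535)
(4621682 + n(-1284))*(-3415112 + r) = (4621682 - 114/535)*(-3415112 + 18561) = (2472599756/535)*(-3396551) = -8398311173841556/535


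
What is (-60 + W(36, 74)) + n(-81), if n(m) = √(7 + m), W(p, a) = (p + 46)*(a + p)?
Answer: 8960 + I*√74 ≈ 8960.0 + 8.6023*I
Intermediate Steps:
W(p, a) = (46 + p)*(a + p)
(-60 + W(36, 74)) + n(-81) = (-60 + (36² + 46*74 + 46*36 + 74*36)) + √(7 - 81) = (-60 + (1296 + 3404 + 1656 + 2664)) + √(-74) = (-60 + 9020) + I*√74 = 8960 + I*√74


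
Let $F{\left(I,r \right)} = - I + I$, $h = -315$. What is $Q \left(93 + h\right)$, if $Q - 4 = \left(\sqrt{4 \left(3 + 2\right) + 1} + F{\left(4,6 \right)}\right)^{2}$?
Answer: $-5550$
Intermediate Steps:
$F{\left(I,r \right)} = 0$
$Q = 25$ ($Q = 4 + \left(\sqrt{4 \left(3 + 2\right) + 1} + 0\right)^{2} = 4 + \left(\sqrt{4 \cdot 5 + 1} + 0\right)^{2} = 4 + \left(\sqrt{20 + 1} + 0\right)^{2} = 4 + \left(\sqrt{21} + 0\right)^{2} = 4 + \left(\sqrt{21}\right)^{2} = 4 + 21 = 25$)
$Q \left(93 + h\right) = 25 \left(93 - 315\right) = 25 \left(-222\right) = -5550$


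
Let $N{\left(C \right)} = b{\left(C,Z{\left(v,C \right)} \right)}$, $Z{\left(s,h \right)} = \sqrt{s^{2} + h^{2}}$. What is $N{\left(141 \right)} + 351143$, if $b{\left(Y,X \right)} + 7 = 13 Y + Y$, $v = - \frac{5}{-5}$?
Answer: $353110$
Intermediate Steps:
$v = 1$ ($v = \left(-5\right) \left(- \frac{1}{5}\right) = 1$)
$Z{\left(s,h \right)} = \sqrt{h^{2} + s^{2}}$
$b{\left(Y,X \right)} = -7 + 14 Y$ ($b{\left(Y,X \right)} = -7 + \left(13 Y + Y\right) = -7 + 14 Y$)
$N{\left(C \right)} = -7 + 14 C$
$N{\left(141 \right)} + 351143 = \left(-7 + 14 \cdot 141\right) + 351143 = \left(-7 + 1974\right) + 351143 = 1967 + 351143 = 353110$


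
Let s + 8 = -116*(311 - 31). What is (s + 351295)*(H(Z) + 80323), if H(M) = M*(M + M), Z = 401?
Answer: 128136503475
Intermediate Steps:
s = -32488 (s = -8 - 116*(311 - 31) = -8 - 116*280 = -8 - 32480 = -32488)
H(M) = 2*M² (H(M) = M*(2*M) = 2*M²)
(s + 351295)*(H(Z) + 80323) = (-32488 + 351295)*(2*401² + 80323) = 318807*(2*160801 + 80323) = 318807*(321602 + 80323) = 318807*401925 = 128136503475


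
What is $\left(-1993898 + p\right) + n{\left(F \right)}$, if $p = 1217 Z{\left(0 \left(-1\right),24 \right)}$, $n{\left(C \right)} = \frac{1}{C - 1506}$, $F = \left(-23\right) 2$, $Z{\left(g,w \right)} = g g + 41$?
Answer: $- \frac{3017089553}{1552} \approx -1.944 \cdot 10^{6}$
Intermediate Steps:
$Z{\left(g,w \right)} = 41 + g^{2}$ ($Z{\left(g,w \right)} = g^{2} + 41 = 41 + g^{2}$)
$F = -46$
$n{\left(C \right)} = \frac{1}{-1506 + C}$
$p = 49897$ ($p = 1217 \left(41 + \left(0 \left(-1\right)\right)^{2}\right) = 1217 \left(41 + 0^{2}\right) = 1217 \left(41 + 0\right) = 1217 \cdot 41 = 49897$)
$\left(-1993898 + p\right) + n{\left(F \right)} = \left(-1993898 + 49897\right) + \frac{1}{-1506 - 46} = -1944001 + \frac{1}{-1552} = -1944001 - \frac{1}{1552} = - \frac{3017089553}{1552}$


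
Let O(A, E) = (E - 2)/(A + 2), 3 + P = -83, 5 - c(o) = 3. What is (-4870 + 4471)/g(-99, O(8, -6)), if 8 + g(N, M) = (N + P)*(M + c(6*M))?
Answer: 399/230 ≈ 1.7348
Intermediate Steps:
c(o) = 2 (c(o) = 5 - 1*3 = 5 - 3 = 2)
P = -86 (P = -3 - 83 = -86)
O(A, E) = (-2 + E)/(2 + A)
g(N, M) = -8 + (-86 + N)*(2 + M) (g(N, M) = -8 + (N - 86)*(M + 2) = -8 + (-86 + N)*(2 + M))
(-4870 + 4471)/g(-99, O(8, -6)) = (-4870 + 4471)/(-180 - 86*(-2 - 6)/(2 + 8) + 2*(-99) + ((-2 - 6)/(2 + 8))*(-99)) = -399/(-180 - 86*(-8)/10 - 198 + (-8/10)*(-99)) = -399/(-180 - 43*(-8)/5 - 198 + ((⅒)*(-8))*(-99)) = -399/(-180 - 86*(-⅘) - 198 - ⅘*(-99)) = -399/(-180 + 344/5 - 198 + 396/5) = -399/(-230) = -399*(-1/230) = 399/230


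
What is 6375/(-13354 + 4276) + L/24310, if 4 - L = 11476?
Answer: -2540383/2163590 ≈ -1.1742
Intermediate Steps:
L = -11472 (L = 4 - 1*11476 = 4 - 11476 = -11472)
6375/(-13354 + 4276) + L/24310 = 6375/(-13354 + 4276) - 11472/24310 = 6375/(-9078) - 11472*1/24310 = 6375*(-1/9078) - 5736/12155 = -125/178 - 5736/12155 = -2540383/2163590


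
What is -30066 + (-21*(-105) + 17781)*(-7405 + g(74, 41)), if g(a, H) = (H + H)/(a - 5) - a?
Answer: -3438076996/23 ≈ -1.4948e+8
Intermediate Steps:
g(a, H) = -a + 2*H/(-5 + a) (g(a, H) = (2*H)/(-5 + a) - a = 2*H/(-5 + a) - a = -a + 2*H/(-5 + a))
-30066 + (-21*(-105) + 17781)*(-7405 + g(74, 41)) = -30066 + (-21*(-105) + 17781)*(-7405 + (-1*74² + 2*41 + 5*74)/(-5 + 74)) = -30066 + (2205 + 17781)*(-7405 + (-1*5476 + 82 + 370)/69) = -30066 + 19986*(-7405 + (-5476 + 82 + 370)/69) = -30066 + 19986*(-7405 + (1/69)*(-5024)) = -30066 + 19986*(-7405 - 5024/69) = -30066 + 19986*(-515969/69) = -30066 - 3437385478/23 = -3438076996/23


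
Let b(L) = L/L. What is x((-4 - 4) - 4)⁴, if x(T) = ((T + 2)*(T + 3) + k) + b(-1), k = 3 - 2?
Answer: 71639296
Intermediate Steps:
b(L) = 1
k = 1
x(T) = 2 + (2 + T)*(3 + T) (x(T) = ((T + 2)*(T + 3) + 1) + 1 = ((2 + T)*(3 + T) + 1) + 1 = (1 + (2 + T)*(3 + T)) + 1 = 2 + (2 + T)*(3 + T))
x((-4 - 4) - 4)⁴ = (8 + ((-4 - 4) - 4)² + 5*((-4 - 4) - 4))⁴ = (8 + (-8 - 4)² + 5*(-8 - 4))⁴ = (8 + (-12)² + 5*(-12))⁴ = (8 + 144 - 60)⁴ = 92⁴ = 71639296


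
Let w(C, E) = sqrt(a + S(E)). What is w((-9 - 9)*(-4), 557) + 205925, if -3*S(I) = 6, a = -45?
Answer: 205925 + I*sqrt(47) ≈ 2.0593e+5 + 6.8557*I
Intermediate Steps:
S(I) = -2 (S(I) = -1/3*6 = -2)
w(C, E) = I*sqrt(47) (w(C, E) = sqrt(-45 - 2) = sqrt(-47) = I*sqrt(47))
w((-9 - 9)*(-4), 557) + 205925 = I*sqrt(47) + 205925 = 205925 + I*sqrt(47)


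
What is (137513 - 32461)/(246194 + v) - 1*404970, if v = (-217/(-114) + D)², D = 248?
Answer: -1624398239658858/4011160345 ≈ -4.0497e+5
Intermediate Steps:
v = 811623121/12996 (v = (-217/(-114) + 248)² = (-217*(-1/114) + 248)² = (217/114 + 248)² = (28489/114)² = 811623121/12996 ≈ 62452.)
(137513 - 32461)/(246194 + v) - 1*404970 = (137513 - 32461)/(246194 + 811623121/12996) - 1*404970 = 105052/(4011160345/12996) - 404970 = 105052*(12996/4011160345) - 404970 = 1365255792/4011160345 - 404970 = -1624398239658858/4011160345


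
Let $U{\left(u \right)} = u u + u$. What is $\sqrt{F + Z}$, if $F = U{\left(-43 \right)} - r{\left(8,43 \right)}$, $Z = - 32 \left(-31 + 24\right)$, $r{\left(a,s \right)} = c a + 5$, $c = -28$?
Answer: $\sqrt{2249} \approx 47.424$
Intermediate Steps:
$r{\left(a,s \right)} = 5 - 28 a$ ($r{\left(a,s \right)} = - 28 a + 5 = 5 - 28 a$)
$U{\left(u \right)} = u + u^{2}$ ($U{\left(u \right)} = u^{2} + u = u + u^{2}$)
$Z = 224$ ($Z = \left(-32\right) \left(-7\right) = 224$)
$F = 2025$ ($F = - 43 \left(1 - 43\right) - \left(5 - 224\right) = \left(-43\right) \left(-42\right) - \left(5 - 224\right) = 1806 - -219 = 1806 + 219 = 2025$)
$\sqrt{F + Z} = \sqrt{2025 + 224} = \sqrt{2249}$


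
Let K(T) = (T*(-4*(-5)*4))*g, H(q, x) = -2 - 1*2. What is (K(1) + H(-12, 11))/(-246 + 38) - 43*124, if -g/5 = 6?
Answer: -276663/52 ≈ -5320.4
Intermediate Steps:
g = -30 (g = -5*6 = -30)
H(q, x) = -4 (H(q, x) = -2 - 2 = -4)
K(T) = -2400*T (K(T) = (T*(-4*(-5)*4))*(-30) = (T*(20*4))*(-30) = (T*80)*(-30) = (80*T)*(-30) = -2400*T)
(K(1) + H(-12, 11))/(-246 + 38) - 43*124 = (-2400*1 - 4)/(-246 + 38) - 43*124 = (-2400 - 4)/(-208) - 5332 = -2404*(-1/208) - 5332 = 601/52 - 5332 = -276663/52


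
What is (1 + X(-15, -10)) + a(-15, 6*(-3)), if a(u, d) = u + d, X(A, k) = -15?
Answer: -47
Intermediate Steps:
a(u, d) = d + u
(1 + X(-15, -10)) + a(-15, 6*(-3)) = (1 - 15) + (6*(-3) - 15) = -14 + (-18 - 15) = -14 - 33 = -47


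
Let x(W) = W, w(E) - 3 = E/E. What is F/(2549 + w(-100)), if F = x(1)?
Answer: 1/2553 ≈ 0.00039170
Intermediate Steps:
w(E) = 4 (w(E) = 3 + E/E = 3 + 1 = 4)
F = 1
F/(2549 + w(-100)) = 1/(2549 + 4) = 1/2553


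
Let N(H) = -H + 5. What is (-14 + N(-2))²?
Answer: 49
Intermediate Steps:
N(H) = 5 - H
(-14 + N(-2))² = (-14 + (5 - 1*(-2)))² = (-14 + (5 + 2))² = (-14 + 7)² = (-7)² = 49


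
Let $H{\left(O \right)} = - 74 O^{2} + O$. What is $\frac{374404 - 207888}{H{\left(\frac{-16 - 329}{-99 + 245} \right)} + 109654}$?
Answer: $\frac{887363764}{582131611} \approx 1.5243$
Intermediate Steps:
$H{\left(O \right)} = O - 74 O^{2}$
$\frac{374404 - 207888}{H{\left(\frac{-16 - 329}{-99 + 245} \right)} + 109654} = \frac{374404 - 207888}{\frac{-16 - 329}{-99 + 245} \left(1 - 74 \frac{-16 - 329}{-99 + 245}\right) + 109654} = \frac{166516}{- \frac{345}{146} \left(1 - 74 \left(- \frac{345}{146}\right)\right) + 109654} = \frac{166516}{\left(-345\right) \frac{1}{146} \left(1 - 74 \left(\left(-345\right) \frac{1}{146}\right)\right) + 109654} = \frac{166516}{- \frac{345 \left(1 - - \frac{12765}{73}\right)}{146} + 109654} = \frac{166516}{- \frac{345 \left(1 + \frac{12765}{73}\right)}{146} + 109654} = \frac{166516}{\left(- \frac{345}{146}\right) \frac{12838}{73} + 109654} = \frac{166516}{- \frac{2214555}{5329} + 109654} = \frac{166516}{\frac{582131611}{5329}} = 166516 \cdot \frac{5329}{582131611} = \frac{887363764}{582131611}$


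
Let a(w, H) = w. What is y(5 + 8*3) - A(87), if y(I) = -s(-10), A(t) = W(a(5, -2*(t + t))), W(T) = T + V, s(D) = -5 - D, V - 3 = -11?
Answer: -2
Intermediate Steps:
V = -8 (V = 3 - 11 = -8)
W(T) = -8 + T (W(T) = T - 8 = -8 + T)
A(t) = -3 (A(t) = -8 + 5 = -3)
y(I) = -5 (y(I) = -(-5 - 1*(-10)) = -(-5 + 10) = -1*5 = -5)
y(5 + 8*3) - A(87) = -5 - 1*(-3) = -5 + 3 = -2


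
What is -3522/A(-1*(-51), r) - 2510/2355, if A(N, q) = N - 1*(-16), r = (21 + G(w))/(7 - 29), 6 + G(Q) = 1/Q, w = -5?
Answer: -1692496/31557 ≈ -53.633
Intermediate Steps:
G(Q) = -6 + 1/Q
r = -37/55 (r = (21 + (-6 + 1/(-5)))/(7 - 29) = (21 + (-6 - ⅕))/(-22) = (21 - 31/5)*(-1/22) = (74/5)*(-1/22) = -37/55 ≈ -0.67273)
A(N, q) = 16 + N (A(N, q) = N + 16 = 16 + N)
-3522/A(-1*(-51), r) - 2510/2355 = -3522/(16 - 1*(-51)) - 2510/2355 = -3522/(16 + 51) - 2510*1/2355 = -3522/67 - 502/471 = -1692496/31557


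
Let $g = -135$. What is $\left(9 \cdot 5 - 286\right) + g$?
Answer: $-376$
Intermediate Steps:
$\left(9 \cdot 5 - 286\right) + g = \left(9 \cdot 5 - 286\right) - 135 = \left(45 - 286\right) - 135 = -241 - 135 = -376$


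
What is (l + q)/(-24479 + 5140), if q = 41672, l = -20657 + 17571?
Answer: -38586/19339 ≈ -1.9952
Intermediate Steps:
l = -3086
(l + q)/(-24479 + 5140) = (-3086 + 41672)/(-24479 + 5140) = 38586/(-19339) = 38586*(-1/19339) = -38586/19339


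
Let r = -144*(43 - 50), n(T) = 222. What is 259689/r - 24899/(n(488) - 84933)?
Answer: 815689373/3162544 ≈ 257.92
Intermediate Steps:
r = 1008 (r = -144*(-7) = 1008)
259689/r - 24899/(n(488) - 84933) = 259689/1008 - 24899/(222 - 84933) = 259689*(1/1008) - 24899/(-84711) = 86563/336 - 24899*(-1/84711) = 86563/336 + 24899/84711 = 815689373/3162544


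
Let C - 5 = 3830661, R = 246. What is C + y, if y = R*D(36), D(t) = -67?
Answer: 3814184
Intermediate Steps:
C = 3830666 (C = 5 + 3830661 = 3830666)
y = -16482 (y = 246*(-67) = -16482)
C + y = 3830666 - 16482 = 3814184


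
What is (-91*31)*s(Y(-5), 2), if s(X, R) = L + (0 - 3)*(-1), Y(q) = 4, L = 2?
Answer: -14105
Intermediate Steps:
s(X, R) = 5 (s(X, R) = 2 + (0 - 3)*(-1) = 2 - 3*(-1) = 2 + 3 = 5)
(-91*31)*s(Y(-5), 2) = -91*31*5 = -2821*5 = -14105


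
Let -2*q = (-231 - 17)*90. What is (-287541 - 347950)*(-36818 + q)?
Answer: 16305428078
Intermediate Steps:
q = 11160 (q = -(-231 - 17)*90/2 = -(-124)*90 = -½*(-22320) = 11160)
(-287541 - 347950)*(-36818 + q) = (-287541 - 347950)*(-36818 + 11160) = -635491*(-25658) = 16305428078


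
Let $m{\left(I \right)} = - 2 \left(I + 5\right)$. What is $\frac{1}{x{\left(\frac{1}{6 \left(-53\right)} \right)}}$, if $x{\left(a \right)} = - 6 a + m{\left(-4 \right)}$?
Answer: $- \frac{53}{105} \approx -0.50476$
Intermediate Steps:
$m{\left(I \right)} = -10 - 2 I$ ($m{\left(I \right)} = - 2 \left(5 + I\right) = -10 - 2 I$)
$x{\left(a \right)} = -2 - 6 a$ ($x{\left(a \right)} = - 6 a - 2 = -2 - 6 a$)
$\frac{1}{x{\left(\frac{1}{6 \left(-53\right)} \right)}} = \frac{1}{-2 - 6 \frac{1}{6 \left(-53\right)}} = \frac{1}{-2 - 6 \cdot \frac{1}{6} \left(- \frac{1}{53}\right)} = \frac{1}{-2 - - \frac{1}{53}} = \frac{1}{-2 + \frac{1}{53}} = \frac{1}{- \frac{105}{53}} = - \frac{53}{105}$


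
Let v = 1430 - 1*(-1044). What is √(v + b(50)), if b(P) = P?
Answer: 2*√631 ≈ 50.239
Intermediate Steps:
v = 2474 (v = 1430 + 1044 = 2474)
√(v + b(50)) = √(2474 + 50) = √2524 = 2*√631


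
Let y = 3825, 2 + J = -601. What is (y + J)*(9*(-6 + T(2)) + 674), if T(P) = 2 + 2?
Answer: 2113632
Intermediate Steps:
J = -603 (J = -2 - 601 = -603)
T(P) = 4
(y + J)*(9*(-6 + T(2)) + 674) = (3825 - 603)*(9*(-6 + 4) + 674) = 3222*(9*(-2) + 674) = 3222*(-18 + 674) = 3222*656 = 2113632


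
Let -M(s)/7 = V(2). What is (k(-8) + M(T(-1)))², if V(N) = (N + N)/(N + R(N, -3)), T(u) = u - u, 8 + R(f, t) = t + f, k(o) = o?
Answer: 16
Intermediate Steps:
R(f, t) = -8 + f + t (R(f, t) = -8 + (t + f) = -8 + (f + t) = -8 + f + t)
T(u) = 0
V(N) = 2*N/(-11 + 2*N) (V(N) = (N + N)/(N + (-8 + N - 3)) = (2*N)/(N + (-11 + N)) = (2*N)/(-11 + 2*N) = 2*N/(-11 + 2*N))
M(s) = 4 (M(s) = -14*2/(-11 + 2*2) = -14*2/(-11 + 4) = -14*2/(-7) = -14*2*(-1)/7 = -7*(-4/7) = 4)
(k(-8) + M(T(-1)))² = (-8 + 4)² = (-4)² = 16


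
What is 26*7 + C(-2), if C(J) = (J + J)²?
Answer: 198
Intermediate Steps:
C(J) = 4*J² (C(J) = (2*J)² = 4*J²)
26*7 + C(-2) = 26*7 + 4*(-2)² = 182 + 4*4 = 182 + 16 = 198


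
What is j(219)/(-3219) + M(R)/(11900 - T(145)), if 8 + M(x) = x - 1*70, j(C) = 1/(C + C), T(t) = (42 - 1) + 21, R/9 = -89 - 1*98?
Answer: -206907040/1390888053 ≈ -0.14876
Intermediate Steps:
R = -1683 (R = 9*(-89 - 1*98) = 9*(-89 - 98) = 9*(-187) = -1683)
T(t) = 62 (T(t) = 41 + 21 = 62)
j(C) = 1/(2*C)
M(x) = -78 + x (M(x) = -8 + (x - 1*70) = -8 + (x - 70) = -8 + (-70 + x) = -78 + x)
j(219)/(-3219) + M(R)/(11900 - T(145)) = ((1/2)/219)/(-3219) + (-78 - 1683)/(11900 - 1*62) = ((1/2)*(1/219))*(-1/3219) - 1761/(11900 - 62) = (1/438)*(-1/3219) - 1761/11838 = -1/1409922 - 1761*1/11838 = -1/1409922 - 587/3946 = -206907040/1390888053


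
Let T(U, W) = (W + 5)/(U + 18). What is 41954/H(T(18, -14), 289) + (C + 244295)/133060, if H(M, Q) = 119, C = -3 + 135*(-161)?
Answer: 5608883523/15834140 ≈ 354.23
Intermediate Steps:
C = -21738 (C = -3 - 21735 = -21738)
T(U, W) = (5 + W)/(18 + U)
41954/H(T(18, -14), 289) + (C + 244295)/133060 = 41954/119 + (-21738 + 244295)/133060 = 41954*(1/119) + 222557*(1/133060) = 41954/119 + 222557/133060 = 5608883523/15834140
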